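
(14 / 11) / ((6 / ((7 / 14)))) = 7 / 66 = 0.11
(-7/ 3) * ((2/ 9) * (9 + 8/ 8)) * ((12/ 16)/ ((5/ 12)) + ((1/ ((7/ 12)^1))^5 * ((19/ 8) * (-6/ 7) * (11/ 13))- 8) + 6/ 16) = 1916535461/ 11798514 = 162.44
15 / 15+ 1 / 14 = 15 / 14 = 1.07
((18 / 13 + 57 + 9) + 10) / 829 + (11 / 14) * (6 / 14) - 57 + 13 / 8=-232119423 / 4224584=-54.94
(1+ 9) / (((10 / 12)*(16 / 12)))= 9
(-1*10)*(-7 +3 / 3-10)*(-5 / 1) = -800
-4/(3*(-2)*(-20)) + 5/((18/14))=347/90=3.86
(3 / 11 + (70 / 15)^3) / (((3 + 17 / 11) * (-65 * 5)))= -6053 / 87750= -0.07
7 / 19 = 0.37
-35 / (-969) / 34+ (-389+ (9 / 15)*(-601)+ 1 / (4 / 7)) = -246386311 / 329460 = -747.85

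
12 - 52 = -40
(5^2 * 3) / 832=75 / 832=0.09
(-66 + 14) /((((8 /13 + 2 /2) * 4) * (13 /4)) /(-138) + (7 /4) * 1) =-4784 /147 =-32.54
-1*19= -19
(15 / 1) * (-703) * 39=-411255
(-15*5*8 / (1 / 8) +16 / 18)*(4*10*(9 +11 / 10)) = -17449568 / 9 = -1938840.89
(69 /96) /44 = 23 /1408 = 0.02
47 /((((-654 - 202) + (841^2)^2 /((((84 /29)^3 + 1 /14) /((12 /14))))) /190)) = 0.00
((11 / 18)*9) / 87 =11 / 174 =0.06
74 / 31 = 2.39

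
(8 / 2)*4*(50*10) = 8000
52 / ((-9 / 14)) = -728 / 9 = -80.89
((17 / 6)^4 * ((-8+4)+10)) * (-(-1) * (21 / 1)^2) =4092529 / 24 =170522.04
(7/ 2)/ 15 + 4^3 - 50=427/ 30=14.23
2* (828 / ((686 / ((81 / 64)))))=16767 / 5488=3.06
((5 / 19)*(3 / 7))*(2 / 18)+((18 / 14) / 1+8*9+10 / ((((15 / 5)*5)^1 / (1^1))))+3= 76.96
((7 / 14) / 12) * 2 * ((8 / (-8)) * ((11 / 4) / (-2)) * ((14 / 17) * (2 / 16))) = 77 / 6528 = 0.01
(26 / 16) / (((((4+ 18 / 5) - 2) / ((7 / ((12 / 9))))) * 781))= 195 / 99968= 0.00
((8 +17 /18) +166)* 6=1049.67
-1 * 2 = -2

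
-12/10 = -6/5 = -1.20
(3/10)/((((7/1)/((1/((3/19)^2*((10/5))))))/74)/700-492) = -133570/219054797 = -0.00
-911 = -911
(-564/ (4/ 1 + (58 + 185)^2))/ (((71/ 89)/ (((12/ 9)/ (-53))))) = 66928/ 222216439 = 0.00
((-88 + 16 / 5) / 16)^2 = 2809 / 100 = 28.09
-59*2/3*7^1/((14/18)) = -354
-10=-10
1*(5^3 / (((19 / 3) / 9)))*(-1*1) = -3375 / 19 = -177.63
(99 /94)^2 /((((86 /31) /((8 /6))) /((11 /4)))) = 1114047 /759896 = 1.47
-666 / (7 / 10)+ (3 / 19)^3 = -45680751 / 48013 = -951.42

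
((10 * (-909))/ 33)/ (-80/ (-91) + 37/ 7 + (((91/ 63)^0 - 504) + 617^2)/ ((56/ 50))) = -551460/ 679594817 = -0.00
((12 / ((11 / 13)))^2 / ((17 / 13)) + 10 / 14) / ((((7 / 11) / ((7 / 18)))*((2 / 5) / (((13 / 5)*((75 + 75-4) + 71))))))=133187.61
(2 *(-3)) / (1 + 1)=-3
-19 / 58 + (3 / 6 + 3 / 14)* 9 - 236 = -93339 / 406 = -229.90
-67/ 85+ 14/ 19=-83/ 1615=-0.05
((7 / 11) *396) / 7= 36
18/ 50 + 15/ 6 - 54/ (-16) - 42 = -7153/ 200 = -35.76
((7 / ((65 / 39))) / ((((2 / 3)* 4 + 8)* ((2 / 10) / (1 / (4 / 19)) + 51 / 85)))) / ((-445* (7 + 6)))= -1197 / 11292320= -0.00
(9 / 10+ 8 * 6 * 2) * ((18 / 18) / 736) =969 / 7360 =0.13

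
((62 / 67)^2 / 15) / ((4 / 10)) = 1922 / 13467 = 0.14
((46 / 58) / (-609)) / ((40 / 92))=-529 / 176610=-0.00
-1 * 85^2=-7225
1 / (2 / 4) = 2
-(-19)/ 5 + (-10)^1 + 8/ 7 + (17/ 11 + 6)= 958/ 385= 2.49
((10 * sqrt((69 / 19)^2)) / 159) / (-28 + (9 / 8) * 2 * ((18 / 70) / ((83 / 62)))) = -1336300 / 161290183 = -0.01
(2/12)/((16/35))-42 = -3997/96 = -41.64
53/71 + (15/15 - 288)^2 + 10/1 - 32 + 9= 5847329/71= 82356.75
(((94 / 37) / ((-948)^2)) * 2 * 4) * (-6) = -94 / 692751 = -0.00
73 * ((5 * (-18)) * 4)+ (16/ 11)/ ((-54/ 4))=-7805192/ 297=-26280.11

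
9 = 9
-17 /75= -0.23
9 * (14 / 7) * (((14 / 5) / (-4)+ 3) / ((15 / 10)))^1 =138 / 5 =27.60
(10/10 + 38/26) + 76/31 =1980/403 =4.91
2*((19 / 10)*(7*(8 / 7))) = 152 / 5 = 30.40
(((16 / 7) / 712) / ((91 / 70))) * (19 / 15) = 76 / 24297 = 0.00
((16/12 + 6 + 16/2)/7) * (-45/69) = -10/7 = -1.43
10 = 10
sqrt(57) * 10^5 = 100000 * sqrt(57) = 754983.44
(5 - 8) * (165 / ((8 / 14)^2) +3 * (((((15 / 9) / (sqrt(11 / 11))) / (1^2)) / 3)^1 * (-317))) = 1105 / 16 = 69.06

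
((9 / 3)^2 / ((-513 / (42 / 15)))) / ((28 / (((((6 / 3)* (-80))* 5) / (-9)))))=-80 / 513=-0.16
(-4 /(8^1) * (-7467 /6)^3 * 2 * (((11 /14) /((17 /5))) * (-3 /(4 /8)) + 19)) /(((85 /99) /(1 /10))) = 199977520855761 /50575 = 3954078514.20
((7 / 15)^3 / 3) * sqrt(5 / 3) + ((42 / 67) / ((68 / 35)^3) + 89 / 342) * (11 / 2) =343 * sqrt(15) / 30375 + 6849739919 / 3602447424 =1.95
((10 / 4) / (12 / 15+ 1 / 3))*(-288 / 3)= -211.76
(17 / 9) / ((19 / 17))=289 / 171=1.69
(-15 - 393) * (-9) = 3672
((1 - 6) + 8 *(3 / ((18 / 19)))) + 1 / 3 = 62 / 3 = 20.67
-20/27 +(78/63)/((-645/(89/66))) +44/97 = -12561589/43357545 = -0.29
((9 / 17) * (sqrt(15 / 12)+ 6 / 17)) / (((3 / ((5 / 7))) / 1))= 90 / 2023+ 15 * sqrt(5) / 238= 0.19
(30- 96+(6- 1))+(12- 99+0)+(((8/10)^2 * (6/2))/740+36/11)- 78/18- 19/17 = -389649518/2594625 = -150.18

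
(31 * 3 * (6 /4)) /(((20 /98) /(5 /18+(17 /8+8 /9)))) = 360003 /160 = 2250.02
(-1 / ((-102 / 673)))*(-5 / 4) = -3365 / 408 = -8.25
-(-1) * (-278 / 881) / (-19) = 278 / 16739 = 0.02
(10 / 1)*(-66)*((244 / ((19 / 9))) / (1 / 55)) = -79714800 / 19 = -4195515.79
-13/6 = -2.17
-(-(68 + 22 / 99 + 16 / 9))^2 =-4900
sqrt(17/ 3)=sqrt(51)/ 3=2.38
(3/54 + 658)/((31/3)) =11845/186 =63.68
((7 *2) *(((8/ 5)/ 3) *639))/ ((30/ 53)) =210728/ 25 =8429.12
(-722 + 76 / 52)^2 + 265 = 87785474 / 169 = 519440.67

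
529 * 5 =2645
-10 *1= -10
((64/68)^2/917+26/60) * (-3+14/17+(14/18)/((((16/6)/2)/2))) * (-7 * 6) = 355643447/19308090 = 18.42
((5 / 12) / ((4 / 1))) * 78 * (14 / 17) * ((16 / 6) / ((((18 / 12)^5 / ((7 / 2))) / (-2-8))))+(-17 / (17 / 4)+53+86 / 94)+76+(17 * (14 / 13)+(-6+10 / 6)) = 436527427 / 7572123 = 57.65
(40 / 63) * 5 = 200 / 63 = 3.17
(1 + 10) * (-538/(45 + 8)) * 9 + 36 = -51354/53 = -968.94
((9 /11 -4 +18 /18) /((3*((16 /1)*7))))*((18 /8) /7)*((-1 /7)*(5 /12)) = 15 /120736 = 0.00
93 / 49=1.90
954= 954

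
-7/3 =-2.33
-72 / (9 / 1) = -8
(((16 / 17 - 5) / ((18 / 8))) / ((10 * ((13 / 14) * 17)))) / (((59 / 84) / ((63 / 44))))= -284004 / 12191465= -0.02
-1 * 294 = -294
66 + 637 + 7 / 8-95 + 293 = 7215 / 8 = 901.88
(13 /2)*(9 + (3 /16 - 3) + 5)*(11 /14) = 25597 /448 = 57.14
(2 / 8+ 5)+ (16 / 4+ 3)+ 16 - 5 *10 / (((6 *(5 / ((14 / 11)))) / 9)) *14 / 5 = -1109 / 44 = -25.20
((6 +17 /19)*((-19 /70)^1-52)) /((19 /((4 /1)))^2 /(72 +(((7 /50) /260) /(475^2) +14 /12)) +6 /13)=-4011826600093044317 /8570376765401955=-468.10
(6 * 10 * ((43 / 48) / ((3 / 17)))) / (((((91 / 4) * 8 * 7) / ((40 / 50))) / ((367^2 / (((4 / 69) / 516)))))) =292123874253 / 1274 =229296604.59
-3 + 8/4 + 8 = 7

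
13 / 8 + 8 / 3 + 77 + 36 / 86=84325 / 1032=81.71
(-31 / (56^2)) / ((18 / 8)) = -31 / 7056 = -0.00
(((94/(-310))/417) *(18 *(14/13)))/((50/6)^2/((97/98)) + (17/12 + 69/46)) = -1969488/10210498675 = -0.00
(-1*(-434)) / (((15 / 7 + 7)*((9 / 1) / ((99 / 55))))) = 1519 / 160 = 9.49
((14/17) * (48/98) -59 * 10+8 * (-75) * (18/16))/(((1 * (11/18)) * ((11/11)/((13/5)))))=-35213958/6545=-5380.28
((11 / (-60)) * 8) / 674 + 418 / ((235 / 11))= 4648061 / 237585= 19.56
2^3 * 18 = 144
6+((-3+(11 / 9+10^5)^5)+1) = 590526086382100781165884897247 / 59049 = 10000611126049565296040320.00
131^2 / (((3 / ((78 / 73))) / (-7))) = -3123302 / 73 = -42784.96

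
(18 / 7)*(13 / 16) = 117 / 56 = 2.09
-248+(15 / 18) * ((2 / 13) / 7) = -67699 / 273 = -247.98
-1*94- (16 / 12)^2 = -862 / 9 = -95.78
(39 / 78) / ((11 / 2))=1 / 11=0.09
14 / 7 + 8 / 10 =14 / 5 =2.80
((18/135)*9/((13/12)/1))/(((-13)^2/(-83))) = -5976/10985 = -0.54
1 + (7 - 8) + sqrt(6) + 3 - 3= 2.45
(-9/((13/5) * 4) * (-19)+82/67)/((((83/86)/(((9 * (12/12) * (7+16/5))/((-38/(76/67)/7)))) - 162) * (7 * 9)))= -134976957/78002263027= -0.00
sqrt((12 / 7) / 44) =sqrt(231) / 77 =0.20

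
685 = 685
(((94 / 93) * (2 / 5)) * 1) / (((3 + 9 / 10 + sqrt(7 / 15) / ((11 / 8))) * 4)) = 443586 / 16838053 - 16544 * sqrt(105) / 50514159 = 0.02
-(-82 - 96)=178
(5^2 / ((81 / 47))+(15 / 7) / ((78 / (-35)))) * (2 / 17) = 28525 / 17901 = 1.59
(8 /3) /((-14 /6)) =-8 /7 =-1.14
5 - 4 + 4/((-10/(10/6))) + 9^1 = 28/3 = 9.33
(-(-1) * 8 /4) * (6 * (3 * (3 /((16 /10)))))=135 /2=67.50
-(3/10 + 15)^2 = -23409/100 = -234.09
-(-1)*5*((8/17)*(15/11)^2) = 4.38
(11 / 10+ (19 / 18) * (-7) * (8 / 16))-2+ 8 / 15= -731 / 180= -4.06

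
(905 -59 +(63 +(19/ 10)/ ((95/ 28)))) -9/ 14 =908.92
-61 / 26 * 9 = -549 / 26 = -21.12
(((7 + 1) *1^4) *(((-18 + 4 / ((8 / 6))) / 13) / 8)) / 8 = -0.14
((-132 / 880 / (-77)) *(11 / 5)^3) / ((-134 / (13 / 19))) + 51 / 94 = 1135930707 / 2094085000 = 0.54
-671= -671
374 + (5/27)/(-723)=7300849/19521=374.00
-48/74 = -24/37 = -0.65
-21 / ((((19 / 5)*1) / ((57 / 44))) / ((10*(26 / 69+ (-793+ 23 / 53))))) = 760471950 / 13409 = 56713.55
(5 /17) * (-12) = -60 /17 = -3.53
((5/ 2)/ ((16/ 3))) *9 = 135/ 32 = 4.22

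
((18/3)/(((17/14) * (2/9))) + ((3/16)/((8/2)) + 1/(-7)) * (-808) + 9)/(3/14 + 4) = 103567/4012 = 25.81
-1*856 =-856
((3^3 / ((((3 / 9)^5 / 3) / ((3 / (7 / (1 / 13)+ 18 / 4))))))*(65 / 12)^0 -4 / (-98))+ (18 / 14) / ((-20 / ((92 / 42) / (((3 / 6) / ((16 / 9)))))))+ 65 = 682.85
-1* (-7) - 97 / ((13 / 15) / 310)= -450959 / 13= -34689.15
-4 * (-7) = 28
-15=-15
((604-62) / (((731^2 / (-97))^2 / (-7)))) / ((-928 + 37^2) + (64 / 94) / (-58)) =-48656027798 / 171629679963368507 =-0.00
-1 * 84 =-84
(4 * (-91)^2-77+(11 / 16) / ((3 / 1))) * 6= 1586267 / 8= 198283.38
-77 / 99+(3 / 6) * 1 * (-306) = -1384 / 9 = -153.78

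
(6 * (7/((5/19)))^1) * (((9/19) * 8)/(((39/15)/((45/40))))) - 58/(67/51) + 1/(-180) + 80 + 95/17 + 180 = 1287655693/2665260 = 483.13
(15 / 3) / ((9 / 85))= 425 / 9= 47.22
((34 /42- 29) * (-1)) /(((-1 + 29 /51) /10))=-50320 /77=-653.51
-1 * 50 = -50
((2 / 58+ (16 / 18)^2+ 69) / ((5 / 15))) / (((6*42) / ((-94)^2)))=362315762 / 49329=7344.88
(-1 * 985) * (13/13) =-985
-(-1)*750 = 750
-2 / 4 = -1 / 2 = -0.50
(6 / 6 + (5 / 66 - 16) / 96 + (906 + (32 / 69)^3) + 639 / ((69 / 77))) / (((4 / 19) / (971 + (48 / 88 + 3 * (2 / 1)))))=76546224692217835 / 10175894784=7522308.98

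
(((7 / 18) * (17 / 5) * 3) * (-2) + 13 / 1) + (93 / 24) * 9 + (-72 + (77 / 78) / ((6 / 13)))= -10771 / 360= -29.92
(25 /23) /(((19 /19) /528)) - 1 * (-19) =13637 /23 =592.91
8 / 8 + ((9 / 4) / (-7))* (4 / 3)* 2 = 1 / 7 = 0.14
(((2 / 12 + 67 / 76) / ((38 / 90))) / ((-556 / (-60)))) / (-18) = -5975 / 401432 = -0.01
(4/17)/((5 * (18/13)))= 26/765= 0.03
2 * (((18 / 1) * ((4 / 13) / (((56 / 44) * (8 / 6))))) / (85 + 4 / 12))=891 / 11648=0.08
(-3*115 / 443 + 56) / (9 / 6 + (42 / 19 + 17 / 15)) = 13943910 / 1223123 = 11.40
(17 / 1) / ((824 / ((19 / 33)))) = 323 / 27192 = 0.01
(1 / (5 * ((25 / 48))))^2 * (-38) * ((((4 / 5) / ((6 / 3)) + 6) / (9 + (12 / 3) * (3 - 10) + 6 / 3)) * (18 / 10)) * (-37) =-932954112 / 6640625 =-140.49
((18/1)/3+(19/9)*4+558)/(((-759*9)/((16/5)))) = -3584/13365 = -0.27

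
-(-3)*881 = 2643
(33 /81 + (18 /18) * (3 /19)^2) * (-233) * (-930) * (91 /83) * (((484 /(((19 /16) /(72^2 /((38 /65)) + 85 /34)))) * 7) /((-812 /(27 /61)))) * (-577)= 15643241055636362968800 /19134641467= 817535101591.27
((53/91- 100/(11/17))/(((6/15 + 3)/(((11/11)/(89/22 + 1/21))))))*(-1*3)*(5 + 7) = 166446360/417911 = 398.28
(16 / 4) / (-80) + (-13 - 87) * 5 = -500.05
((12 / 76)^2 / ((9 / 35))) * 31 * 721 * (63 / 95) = 9856791 / 6859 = 1437.06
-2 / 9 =-0.22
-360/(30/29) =-348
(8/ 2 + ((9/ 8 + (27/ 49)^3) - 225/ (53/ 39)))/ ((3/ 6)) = -7994962931/ 24941588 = -320.55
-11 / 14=-0.79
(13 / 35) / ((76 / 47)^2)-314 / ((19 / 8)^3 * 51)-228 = -44725816427 / 195893040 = -228.32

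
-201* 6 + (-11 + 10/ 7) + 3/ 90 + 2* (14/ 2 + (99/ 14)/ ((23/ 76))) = -1154.81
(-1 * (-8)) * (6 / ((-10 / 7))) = -168 / 5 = -33.60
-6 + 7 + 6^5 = 7777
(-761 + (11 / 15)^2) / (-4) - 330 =-31474 / 225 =-139.88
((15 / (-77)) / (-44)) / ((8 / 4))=15 / 6776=0.00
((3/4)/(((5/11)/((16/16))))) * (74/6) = 407/20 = 20.35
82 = 82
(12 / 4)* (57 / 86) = 1.99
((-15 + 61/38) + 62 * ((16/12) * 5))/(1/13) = 5199.20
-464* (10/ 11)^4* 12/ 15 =-3712000/ 14641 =-253.53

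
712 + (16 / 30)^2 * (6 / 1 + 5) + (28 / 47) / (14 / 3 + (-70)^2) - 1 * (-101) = 9070723063 / 11114325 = 816.13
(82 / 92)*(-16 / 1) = -328 / 23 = -14.26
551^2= 303601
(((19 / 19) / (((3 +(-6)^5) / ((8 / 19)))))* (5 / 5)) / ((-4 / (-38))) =-4 / 7773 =-0.00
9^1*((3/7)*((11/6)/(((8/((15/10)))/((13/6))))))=1287/448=2.87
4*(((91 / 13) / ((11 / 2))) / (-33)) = -56 / 363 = -0.15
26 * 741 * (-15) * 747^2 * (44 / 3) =-2365132306680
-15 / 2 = -7.50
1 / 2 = 0.50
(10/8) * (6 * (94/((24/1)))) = 235/8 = 29.38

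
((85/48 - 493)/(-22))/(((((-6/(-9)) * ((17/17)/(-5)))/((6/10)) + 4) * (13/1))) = 4161/9152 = 0.45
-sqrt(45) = -6.71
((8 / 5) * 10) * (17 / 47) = 5.79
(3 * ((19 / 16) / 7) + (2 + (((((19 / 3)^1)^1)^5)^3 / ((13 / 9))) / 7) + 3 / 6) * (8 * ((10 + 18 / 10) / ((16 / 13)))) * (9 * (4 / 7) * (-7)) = -14330983916613908608973 / 49601160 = -288924370248879.43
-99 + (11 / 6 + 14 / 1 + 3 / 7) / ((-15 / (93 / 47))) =-998303 / 9870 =-101.15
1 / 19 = 0.05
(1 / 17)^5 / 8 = 1 / 11358856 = 0.00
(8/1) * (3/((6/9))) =36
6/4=3/2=1.50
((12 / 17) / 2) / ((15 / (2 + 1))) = 6 / 85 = 0.07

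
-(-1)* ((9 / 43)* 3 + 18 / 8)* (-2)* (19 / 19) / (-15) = 33 / 86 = 0.38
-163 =-163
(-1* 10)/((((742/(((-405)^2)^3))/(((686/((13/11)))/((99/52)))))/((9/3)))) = -2883134851576875000/53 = -54398770784469339.62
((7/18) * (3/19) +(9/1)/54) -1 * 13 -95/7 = -10511/399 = -26.34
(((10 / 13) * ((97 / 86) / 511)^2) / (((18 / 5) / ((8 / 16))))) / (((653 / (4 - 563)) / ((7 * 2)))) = -235225 / 37707513732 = -0.00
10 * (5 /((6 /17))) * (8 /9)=3400 /27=125.93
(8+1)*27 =243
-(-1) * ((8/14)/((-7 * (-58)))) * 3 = 6/1421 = 0.00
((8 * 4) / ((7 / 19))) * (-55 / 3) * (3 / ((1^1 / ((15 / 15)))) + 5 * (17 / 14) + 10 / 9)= -21451760 / 1323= -16214.48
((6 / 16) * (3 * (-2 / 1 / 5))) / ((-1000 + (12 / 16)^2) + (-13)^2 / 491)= 17676 / 39244385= 0.00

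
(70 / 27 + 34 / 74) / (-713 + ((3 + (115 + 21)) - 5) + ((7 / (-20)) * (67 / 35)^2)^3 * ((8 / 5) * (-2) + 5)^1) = -653629375000000 / 124812313189081479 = -0.01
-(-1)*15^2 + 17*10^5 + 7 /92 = 156420707 /92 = 1700225.08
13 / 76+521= 39609 / 76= 521.17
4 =4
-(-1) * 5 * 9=45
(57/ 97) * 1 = 57/ 97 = 0.59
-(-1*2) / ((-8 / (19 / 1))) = -19 / 4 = -4.75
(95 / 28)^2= 9025 / 784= 11.51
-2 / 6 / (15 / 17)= -17 / 45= -0.38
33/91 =0.36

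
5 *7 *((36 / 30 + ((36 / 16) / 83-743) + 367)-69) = -5156641 / 332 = -15532.05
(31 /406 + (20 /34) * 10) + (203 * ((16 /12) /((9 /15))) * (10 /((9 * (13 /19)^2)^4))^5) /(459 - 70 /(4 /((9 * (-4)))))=1770034381944968353468129530513634901606025145383692085394526010126978527 /297050046851348460161124829583625489043488544137688917425963219361499302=5.96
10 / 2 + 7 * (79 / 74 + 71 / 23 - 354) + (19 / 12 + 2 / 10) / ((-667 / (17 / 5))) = -18094105453 / 7403700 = -2443.93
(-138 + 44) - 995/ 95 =-1985/ 19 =-104.47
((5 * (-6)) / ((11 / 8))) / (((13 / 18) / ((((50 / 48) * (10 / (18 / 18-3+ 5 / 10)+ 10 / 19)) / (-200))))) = -2625 / 2717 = -0.97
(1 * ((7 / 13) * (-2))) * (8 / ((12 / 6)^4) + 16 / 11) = -301 / 143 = -2.10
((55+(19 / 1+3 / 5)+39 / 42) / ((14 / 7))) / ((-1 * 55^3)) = -5287 / 23292500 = -0.00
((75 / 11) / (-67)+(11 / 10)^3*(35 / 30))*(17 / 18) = 109082693 / 79596000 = 1.37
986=986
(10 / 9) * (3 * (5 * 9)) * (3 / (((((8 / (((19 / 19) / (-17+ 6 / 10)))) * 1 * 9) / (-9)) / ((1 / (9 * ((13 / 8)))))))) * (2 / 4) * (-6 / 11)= -375 / 5863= -0.06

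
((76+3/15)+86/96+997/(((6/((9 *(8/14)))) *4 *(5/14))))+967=394151/240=1642.30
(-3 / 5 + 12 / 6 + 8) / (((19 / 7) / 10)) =658 / 19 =34.63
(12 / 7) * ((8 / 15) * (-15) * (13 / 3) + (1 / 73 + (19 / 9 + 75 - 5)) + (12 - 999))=-2495396 / 1533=-1627.79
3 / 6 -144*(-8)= 2305 / 2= 1152.50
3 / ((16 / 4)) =0.75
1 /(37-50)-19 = -248 /13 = -19.08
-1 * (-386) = 386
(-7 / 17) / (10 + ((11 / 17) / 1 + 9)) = -7 / 334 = -0.02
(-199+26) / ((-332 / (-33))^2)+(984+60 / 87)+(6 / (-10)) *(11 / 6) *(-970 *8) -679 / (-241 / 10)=7354703483607 / 770355536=9547.15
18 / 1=18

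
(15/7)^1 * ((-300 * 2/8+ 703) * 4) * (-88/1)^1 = -3315840/7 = -473691.43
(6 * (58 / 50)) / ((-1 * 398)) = -87 / 4975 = -0.02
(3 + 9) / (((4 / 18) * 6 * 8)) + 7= 65 / 8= 8.12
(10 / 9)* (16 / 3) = 160 / 27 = 5.93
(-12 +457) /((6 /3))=445 /2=222.50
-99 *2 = -198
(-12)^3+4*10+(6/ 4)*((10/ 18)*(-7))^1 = -10163/ 6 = -1693.83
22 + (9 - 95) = -64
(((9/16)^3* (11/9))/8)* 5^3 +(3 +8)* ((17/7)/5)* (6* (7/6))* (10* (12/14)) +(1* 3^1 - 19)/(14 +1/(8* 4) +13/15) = 529636474887/1640267776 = 322.90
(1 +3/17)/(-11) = -20/187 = -0.11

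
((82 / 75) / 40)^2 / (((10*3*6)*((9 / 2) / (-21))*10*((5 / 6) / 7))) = -82369 / 5062500000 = -0.00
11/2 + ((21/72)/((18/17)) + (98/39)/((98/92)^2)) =2198723/275184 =7.99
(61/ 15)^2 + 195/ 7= 69922/ 1575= 44.39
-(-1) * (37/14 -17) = -201/14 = -14.36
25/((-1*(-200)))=1/8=0.12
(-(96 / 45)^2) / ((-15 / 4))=4096 / 3375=1.21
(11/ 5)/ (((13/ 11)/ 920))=22264/ 13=1712.62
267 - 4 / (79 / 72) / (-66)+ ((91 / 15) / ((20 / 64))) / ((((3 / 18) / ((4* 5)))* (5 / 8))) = 86778671 / 21725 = 3994.42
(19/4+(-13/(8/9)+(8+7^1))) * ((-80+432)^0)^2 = 41/8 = 5.12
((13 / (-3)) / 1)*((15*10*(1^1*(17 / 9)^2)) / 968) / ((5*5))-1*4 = -160573 / 39204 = -4.10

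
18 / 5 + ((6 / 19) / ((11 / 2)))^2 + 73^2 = 1164667223 / 218405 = 5332.60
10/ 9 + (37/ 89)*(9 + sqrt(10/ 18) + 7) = 37*sqrt(5)/ 267 + 6218/ 801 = 8.07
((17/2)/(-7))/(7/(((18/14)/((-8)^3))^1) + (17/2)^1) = 153/350161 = 0.00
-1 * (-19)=19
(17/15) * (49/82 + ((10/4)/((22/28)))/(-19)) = 41769/85690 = 0.49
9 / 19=0.47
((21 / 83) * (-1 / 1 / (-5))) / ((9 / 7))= 49 / 1245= 0.04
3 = 3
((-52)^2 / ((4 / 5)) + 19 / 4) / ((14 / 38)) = 257241 / 28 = 9187.18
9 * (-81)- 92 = -821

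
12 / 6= 2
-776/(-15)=51.73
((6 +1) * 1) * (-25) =-175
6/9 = 2/3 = 0.67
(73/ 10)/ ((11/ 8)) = 292/ 55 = 5.31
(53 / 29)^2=2809 / 841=3.34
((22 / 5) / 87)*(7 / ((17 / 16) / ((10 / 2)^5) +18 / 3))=0.06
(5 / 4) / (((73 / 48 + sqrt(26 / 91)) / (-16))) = -98112 / 6539 + 9216 * sqrt(14) / 6539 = -9.73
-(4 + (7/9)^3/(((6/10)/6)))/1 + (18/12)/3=-11963/1458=-8.21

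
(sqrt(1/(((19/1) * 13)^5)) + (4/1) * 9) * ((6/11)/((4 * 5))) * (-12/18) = -36/55 - sqrt(247)/828807265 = -0.65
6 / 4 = 3 / 2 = 1.50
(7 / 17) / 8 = 7 / 136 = 0.05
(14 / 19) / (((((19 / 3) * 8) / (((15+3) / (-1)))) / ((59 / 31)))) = -11151 / 22382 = -0.50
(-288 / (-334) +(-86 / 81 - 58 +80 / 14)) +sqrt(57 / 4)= -4969768 / 94689 +sqrt(57) / 2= -48.71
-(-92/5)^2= -8464/25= -338.56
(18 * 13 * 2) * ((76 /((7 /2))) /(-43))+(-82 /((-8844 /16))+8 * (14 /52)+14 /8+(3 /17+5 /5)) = -231.10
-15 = -15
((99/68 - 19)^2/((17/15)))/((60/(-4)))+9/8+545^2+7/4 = 23347343949/78608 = 297009.77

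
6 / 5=1.20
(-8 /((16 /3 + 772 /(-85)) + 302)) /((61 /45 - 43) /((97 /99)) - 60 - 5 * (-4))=82450 /253602063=0.00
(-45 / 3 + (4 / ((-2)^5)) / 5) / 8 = -601 / 320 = -1.88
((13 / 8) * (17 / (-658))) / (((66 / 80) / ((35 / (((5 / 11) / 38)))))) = -20995 / 141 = -148.90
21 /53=0.40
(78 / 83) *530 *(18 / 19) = 471.86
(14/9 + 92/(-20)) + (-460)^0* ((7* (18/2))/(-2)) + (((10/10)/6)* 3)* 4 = -2929/90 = -32.54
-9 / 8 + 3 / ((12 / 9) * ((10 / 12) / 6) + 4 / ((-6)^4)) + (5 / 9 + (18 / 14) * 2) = 551437 / 30744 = 17.94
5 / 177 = 0.03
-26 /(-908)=0.03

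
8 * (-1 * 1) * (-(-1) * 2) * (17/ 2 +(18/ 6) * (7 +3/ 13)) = -6280/ 13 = -483.08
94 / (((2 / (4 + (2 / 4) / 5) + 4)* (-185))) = -1927 / 17020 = -0.11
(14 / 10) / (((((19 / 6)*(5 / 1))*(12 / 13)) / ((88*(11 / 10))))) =9.27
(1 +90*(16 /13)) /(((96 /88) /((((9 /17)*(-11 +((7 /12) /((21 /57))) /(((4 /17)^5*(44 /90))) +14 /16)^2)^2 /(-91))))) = -148925125193937610625692923491445715353 /1171068687247742351704064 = -127170273456754.25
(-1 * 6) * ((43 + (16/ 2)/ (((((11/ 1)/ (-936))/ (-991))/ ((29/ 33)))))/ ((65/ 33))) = -1291279446/ 715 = -1805985.24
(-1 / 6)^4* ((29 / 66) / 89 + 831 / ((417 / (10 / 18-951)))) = -1.46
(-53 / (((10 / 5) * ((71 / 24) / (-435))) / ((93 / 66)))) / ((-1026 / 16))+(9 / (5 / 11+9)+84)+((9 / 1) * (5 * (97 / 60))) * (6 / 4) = 62763511 / 578721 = 108.45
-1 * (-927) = 927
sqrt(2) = 1.41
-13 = -13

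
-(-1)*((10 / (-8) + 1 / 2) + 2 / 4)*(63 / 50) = -63 / 200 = -0.32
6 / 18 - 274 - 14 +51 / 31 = -26600 / 93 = -286.02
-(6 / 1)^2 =-36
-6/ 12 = -1/ 2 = -0.50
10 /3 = 3.33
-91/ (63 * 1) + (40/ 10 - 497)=-494.44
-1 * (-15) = 15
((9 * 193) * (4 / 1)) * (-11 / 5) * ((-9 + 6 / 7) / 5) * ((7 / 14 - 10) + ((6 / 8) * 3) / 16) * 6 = -1957110903 / 1400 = -1397936.36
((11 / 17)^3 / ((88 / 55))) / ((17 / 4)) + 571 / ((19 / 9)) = 858555283 / 3173798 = 270.51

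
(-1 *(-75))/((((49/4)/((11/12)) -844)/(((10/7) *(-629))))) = 5189250/63959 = 81.13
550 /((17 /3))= 1650 /17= 97.06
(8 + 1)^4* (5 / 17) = 32805 / 17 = 1929.71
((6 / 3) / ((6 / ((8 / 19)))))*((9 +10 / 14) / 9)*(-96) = -17408 / 1197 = -14.54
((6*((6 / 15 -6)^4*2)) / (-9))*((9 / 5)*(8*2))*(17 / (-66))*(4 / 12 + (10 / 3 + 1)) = 4681220096 / 103125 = 45393.65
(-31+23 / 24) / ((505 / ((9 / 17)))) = -2163 / 68680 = -0.03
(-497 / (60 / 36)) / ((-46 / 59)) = 87969 / 230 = 382.47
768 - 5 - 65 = 698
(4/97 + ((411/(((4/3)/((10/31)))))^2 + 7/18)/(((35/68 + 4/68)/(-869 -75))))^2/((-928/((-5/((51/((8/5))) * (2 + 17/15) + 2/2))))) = 354443336204859459972788400500/25053938638336524267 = 14147210198.02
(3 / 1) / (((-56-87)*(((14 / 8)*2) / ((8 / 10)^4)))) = -1536 / 625625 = -0.00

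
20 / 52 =5 / 13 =0.38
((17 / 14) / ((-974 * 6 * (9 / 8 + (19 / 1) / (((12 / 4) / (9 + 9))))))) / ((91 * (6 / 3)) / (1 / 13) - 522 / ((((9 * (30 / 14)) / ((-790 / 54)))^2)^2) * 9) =-6586148313 / 2957190927371672684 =-0.00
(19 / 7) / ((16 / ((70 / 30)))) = 19 / 48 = 0.40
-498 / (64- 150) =249 / 43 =5.79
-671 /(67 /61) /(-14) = 40931 /938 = 43.64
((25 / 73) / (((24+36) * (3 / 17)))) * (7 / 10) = 119 / 5256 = 0.02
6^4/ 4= 324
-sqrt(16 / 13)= -4 * sqrt(13) / 13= -1.11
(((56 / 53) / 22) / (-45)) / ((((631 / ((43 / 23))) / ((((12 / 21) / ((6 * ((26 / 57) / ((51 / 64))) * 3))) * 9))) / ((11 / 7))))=-0.00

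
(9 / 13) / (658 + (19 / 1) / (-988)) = 12 / 11405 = 0.00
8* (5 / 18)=20 / 9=2.22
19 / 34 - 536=-18205 / 34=-535.44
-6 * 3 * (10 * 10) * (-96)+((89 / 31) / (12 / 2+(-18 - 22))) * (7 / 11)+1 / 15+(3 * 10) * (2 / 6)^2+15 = 10018279533 / 57970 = 172818.35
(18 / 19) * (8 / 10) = 0.76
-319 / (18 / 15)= -1595 / 6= -265.83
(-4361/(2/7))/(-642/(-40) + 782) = -305270/15961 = -19.13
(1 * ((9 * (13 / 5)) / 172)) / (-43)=-117 / 36980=-0.00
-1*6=-6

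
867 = 867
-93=-93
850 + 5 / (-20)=3399 / 4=849.75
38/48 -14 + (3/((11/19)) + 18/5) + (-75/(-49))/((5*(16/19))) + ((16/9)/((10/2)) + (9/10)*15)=3800297/388080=9.79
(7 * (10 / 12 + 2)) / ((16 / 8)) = 119 / 12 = 9.92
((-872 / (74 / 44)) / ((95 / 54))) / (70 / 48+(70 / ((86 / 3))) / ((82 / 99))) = -43832524032 / 655354175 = -66.88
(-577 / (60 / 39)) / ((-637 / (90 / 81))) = 577 / 882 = 0.65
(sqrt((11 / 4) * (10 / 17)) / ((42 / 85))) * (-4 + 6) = 5 * sqrt(1870) / 42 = 5.15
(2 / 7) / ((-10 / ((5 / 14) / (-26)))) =1 / 2548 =0.00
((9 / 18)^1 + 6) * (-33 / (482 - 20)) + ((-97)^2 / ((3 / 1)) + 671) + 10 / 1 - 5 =320197 / 84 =3811.87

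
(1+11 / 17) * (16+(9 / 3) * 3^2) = 70.82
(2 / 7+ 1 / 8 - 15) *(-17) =13889 / 56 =248.02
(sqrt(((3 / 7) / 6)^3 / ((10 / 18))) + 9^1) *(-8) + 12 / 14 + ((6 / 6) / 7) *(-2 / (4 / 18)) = -507 / 7-6 *sqrt(70) / 245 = -72.63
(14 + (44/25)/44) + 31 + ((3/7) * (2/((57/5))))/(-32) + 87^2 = 405066803/53200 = 7614.04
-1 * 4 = -4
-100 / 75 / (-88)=1 / 66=0.02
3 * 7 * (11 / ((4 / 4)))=231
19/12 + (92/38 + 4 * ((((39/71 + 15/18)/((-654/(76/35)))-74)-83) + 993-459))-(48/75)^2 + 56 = 36303435767383/23158957500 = 1567.58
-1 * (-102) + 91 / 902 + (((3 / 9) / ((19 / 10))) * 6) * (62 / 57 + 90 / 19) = 105728165 / 976866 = 108.23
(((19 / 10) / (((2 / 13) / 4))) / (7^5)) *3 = 741 / 84035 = 0.01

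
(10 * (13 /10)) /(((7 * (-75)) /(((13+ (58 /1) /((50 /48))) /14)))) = -22321 /183750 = -0.12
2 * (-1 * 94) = -188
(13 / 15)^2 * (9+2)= 1859 / 225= 8.26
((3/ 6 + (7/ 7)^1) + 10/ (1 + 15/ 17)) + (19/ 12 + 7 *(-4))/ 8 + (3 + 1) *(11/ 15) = 6.44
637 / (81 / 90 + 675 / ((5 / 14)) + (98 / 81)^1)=39690 / 117893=0.34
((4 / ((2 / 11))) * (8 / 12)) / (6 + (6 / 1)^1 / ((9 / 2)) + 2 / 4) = 88 / 47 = 1.87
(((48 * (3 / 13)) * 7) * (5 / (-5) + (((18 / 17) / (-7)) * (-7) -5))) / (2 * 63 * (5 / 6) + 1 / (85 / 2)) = -423360 / 116051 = -3.65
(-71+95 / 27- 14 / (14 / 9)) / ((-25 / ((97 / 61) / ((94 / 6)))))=40061 / 129015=0.31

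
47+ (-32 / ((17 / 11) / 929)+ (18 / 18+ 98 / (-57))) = -18594610 / 969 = -19189.48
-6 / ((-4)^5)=3 / 512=0.01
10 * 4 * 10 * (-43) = -17200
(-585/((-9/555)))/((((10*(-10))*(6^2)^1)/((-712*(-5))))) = -35674.17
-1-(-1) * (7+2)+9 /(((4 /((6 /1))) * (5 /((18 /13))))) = 763 /65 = 11.74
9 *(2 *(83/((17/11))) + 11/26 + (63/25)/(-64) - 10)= 311224293/353600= 880.16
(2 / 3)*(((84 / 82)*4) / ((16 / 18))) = 126 / 41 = 3.07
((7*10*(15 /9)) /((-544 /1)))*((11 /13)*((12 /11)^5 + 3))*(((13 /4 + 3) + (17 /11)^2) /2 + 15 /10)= -240524171125 /50113917568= -4.80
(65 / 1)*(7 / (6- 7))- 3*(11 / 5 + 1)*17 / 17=-2323 / 5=-464.60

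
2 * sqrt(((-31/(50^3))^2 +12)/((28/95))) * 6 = 76.57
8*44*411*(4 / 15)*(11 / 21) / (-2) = -1060928 / 105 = -10104.08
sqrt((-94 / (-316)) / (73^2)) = sqrt(7426) / 11534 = 0.01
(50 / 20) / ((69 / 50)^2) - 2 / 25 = 146728 / 119025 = 1.23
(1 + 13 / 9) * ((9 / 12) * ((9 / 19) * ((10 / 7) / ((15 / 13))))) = 143 / 133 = 1.08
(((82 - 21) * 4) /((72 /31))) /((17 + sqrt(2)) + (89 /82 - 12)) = 38687969 /2119977 - 6357542 * sqrt(2) /2119977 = 14.01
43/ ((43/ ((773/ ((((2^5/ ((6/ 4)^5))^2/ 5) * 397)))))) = 0.55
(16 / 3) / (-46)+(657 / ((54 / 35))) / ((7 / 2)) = 8387 / 69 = 121.55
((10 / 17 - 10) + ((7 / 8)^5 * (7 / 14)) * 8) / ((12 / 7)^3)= -13021309 / 8912896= -1.46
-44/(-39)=44/39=1.13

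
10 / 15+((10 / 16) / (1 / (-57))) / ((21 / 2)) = -229 / 84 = -2.73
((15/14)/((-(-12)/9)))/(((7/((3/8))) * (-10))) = -27/6272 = -0.00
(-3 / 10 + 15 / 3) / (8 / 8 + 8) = 0.52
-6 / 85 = -0.07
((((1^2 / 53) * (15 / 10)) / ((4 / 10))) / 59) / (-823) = -15 / 10294084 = -0.00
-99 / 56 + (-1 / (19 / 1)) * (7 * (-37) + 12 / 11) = 138181 / 11704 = 11.81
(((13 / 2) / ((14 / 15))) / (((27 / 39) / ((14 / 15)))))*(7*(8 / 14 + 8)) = 1690 / 3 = 563.33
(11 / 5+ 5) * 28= 1008 / 5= 201.60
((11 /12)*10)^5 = 503284375 /7776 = 64722.78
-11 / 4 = -2.75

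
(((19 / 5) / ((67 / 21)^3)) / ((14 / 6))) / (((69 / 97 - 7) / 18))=-65833803 / 458663575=-0.14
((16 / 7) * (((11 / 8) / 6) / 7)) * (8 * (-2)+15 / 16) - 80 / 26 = -128543 / 30576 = -4.20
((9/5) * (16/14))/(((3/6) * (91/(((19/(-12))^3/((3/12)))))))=-6859/9555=-0.72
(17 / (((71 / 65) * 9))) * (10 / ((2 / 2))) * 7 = 77350 / 639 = 121.05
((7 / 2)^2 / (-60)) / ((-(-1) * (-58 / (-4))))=-49 / 3480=-0.01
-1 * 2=-2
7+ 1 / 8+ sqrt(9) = 81 / 8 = 10.12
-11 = -11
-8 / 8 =-1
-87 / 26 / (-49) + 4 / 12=1535 / 3822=0.40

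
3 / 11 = 0.27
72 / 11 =6.55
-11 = -11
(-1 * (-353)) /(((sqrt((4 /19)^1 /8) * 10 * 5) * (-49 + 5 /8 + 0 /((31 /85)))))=-1412 * sqrt(38) /9675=-0.90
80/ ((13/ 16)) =1280/ 13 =98.46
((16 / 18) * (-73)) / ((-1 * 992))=73 / 1116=0.07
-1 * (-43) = 43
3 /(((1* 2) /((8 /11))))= 12 /11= 1.09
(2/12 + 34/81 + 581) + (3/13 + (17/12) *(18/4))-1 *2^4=4820147/8424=572.19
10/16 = 5/8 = 0.62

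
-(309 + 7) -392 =-708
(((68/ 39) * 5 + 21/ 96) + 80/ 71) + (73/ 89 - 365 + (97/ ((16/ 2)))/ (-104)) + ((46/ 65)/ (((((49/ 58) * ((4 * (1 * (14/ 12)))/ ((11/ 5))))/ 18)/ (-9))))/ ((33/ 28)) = -7892895236711/ 19320974400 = -408.51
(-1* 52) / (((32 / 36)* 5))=-117 / 10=-11.70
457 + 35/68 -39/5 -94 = 120943/340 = 355.71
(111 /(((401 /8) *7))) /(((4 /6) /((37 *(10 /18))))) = 27380 /2807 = 9.75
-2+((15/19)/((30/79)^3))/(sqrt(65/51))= -2+493039* sqrt(3315)/2223000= 10.77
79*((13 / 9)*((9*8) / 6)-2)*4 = 14536 / 3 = 4845.33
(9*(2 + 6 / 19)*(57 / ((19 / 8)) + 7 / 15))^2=2346821136 / 9025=260035.58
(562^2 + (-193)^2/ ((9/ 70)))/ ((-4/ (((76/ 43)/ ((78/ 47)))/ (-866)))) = 2433436609/ 13070538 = 186.18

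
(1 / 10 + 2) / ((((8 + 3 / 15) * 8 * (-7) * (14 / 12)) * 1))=-9 / 2296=-0.00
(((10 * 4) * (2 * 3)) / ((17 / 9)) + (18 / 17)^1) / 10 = 12.81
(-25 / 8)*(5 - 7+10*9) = -275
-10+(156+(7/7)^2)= 147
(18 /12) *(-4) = -6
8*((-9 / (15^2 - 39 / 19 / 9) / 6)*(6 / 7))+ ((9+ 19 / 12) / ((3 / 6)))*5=105.79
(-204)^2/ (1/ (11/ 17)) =26928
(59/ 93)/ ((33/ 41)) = 2419/ 3069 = 0.79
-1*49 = -49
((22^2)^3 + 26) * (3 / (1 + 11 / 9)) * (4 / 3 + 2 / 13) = 2959216173 / 13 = 227632013.31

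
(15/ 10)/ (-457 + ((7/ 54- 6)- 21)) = -81/ 26129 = -0.00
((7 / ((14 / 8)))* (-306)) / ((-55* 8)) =153 / 55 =2.78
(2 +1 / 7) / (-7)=-15 / 49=-0.31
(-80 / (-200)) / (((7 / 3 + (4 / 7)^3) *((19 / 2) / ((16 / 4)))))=16464 / 246335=0.07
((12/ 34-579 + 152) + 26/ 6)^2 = 463885444/ 2601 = 178348.88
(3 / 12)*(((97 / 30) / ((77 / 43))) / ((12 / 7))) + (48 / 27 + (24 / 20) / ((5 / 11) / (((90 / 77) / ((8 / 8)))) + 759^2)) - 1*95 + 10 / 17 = -85975212943999 / 930763178400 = -92.37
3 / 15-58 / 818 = 264 / 2045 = 0.13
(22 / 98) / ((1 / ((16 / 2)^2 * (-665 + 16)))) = -9324.41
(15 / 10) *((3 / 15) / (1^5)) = 3 / 10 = 0.30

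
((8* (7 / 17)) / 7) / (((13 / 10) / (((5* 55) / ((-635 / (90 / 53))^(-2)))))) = 249184985500 / 17901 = 13920171.25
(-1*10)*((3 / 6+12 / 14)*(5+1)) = -570 / 7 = -81.43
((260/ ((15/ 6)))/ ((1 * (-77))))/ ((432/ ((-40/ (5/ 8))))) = 0.20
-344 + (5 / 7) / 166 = -399723 / 1162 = -344.00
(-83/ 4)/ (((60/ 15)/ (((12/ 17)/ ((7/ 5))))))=-1245/ 476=-2.62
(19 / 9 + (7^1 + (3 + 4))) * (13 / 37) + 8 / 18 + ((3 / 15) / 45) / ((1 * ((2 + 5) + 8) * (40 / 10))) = 3049537 / 499500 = 6.11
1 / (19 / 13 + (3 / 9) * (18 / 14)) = 0.53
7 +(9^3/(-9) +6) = -68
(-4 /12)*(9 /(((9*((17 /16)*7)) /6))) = -32 /119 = -0.27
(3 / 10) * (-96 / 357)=-48 / 595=-0.08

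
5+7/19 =102/19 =5.37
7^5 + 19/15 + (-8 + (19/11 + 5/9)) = 8317262/495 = 16802.55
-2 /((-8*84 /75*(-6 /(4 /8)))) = -25 /1344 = -0.02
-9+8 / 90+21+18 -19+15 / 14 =7661 / 630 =12.16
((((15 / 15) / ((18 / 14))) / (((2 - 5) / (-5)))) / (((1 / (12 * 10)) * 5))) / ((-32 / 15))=-175 / 12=-14.58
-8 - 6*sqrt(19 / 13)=-15.25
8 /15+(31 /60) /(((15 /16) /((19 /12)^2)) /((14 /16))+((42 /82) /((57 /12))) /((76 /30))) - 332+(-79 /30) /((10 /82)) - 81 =-1264851067 /2921400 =-432.96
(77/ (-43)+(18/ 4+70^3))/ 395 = 29498233/ 33970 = 868.36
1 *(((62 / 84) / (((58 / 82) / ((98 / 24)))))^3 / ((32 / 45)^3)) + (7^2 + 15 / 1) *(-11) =-200030339016771 / 409179521024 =-488.86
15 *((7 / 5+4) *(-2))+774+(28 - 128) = 512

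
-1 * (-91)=91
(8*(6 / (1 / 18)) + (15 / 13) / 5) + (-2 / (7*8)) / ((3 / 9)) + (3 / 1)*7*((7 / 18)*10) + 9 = 1042631 / 1092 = 954.79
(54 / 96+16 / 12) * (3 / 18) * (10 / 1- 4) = 91 / 48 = 1.90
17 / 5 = 3.40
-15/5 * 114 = -342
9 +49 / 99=940 / 99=9.49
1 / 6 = 0.17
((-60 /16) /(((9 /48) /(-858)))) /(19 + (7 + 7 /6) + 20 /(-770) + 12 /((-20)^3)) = 7927920000 /12538307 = 632.30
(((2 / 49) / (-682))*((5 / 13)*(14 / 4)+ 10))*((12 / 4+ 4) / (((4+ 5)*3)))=-295 / 1675674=-0.00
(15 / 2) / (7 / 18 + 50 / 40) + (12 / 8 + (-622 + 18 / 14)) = -507691 / 826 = -614.64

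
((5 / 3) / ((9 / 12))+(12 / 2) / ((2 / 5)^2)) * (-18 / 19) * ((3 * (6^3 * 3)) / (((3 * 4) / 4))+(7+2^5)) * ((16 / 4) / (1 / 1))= -1964820 / 19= -103411.58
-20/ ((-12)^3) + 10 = 4325/ 432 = 10.01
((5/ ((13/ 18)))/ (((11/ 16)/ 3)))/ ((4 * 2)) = 540/ 143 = 3.78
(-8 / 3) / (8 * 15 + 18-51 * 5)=0.02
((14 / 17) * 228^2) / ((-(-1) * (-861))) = -49.72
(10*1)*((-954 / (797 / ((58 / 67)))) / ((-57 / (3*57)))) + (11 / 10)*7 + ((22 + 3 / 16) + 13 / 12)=795305167 / 12815760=62.06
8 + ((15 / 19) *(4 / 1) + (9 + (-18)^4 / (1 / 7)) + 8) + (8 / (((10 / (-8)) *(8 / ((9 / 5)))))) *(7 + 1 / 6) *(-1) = 349063477 / 475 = 734870.48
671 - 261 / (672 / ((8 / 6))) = 37547 / 56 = 670.48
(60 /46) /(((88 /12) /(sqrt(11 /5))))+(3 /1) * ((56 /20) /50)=21 /125+9 * sqrt(55) /253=0.43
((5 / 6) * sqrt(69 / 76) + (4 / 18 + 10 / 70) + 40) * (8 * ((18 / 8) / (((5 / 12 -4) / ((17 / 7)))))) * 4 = -4150176 / 2107 -6120 * sqrt(1311) / 5719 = -2008.46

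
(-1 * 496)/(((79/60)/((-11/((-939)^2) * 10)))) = 1091200/23218653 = 0.05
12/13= 0.92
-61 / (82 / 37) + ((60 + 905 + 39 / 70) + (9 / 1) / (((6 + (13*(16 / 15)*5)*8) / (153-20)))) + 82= 2467175539 / 2413670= 1022.17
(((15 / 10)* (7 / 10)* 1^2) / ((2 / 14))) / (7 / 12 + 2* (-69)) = -441 / 8245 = -0.05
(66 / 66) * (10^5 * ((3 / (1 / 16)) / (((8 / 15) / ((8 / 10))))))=7200000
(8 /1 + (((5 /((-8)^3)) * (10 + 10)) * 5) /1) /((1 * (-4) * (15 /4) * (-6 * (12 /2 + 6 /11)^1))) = 9889 /829440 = 0.01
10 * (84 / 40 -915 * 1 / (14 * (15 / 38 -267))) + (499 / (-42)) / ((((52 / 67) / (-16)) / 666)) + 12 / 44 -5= 50134793077 / 307307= 163142.37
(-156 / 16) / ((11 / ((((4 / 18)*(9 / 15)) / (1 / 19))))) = -247 / 110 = -2.25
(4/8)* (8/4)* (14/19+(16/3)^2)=4990/171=29.18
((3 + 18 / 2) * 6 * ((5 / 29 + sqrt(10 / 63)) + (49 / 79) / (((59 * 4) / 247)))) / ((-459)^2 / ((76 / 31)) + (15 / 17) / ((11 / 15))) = 113696 * sqrt(70) / 2849781333 + 12626139768 / 18342956809537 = 0.00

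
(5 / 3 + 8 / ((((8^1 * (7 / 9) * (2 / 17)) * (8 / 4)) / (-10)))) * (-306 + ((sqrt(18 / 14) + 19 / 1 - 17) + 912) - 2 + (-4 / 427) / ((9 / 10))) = -32163.09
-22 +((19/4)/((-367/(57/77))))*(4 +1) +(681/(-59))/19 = -2870741563/126713356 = -22.66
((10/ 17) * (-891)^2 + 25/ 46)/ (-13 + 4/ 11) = -4017042535/ 108698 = -36955.99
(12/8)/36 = 1/24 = 0.04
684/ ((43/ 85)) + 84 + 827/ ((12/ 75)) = 1136033/ 172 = 6604.84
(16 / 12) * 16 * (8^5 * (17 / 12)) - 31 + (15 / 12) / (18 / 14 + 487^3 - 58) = 9607904797561049 / 9702104688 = 990290.78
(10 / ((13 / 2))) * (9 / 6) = 30 / 13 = 2.31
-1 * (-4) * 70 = 280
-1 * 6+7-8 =-7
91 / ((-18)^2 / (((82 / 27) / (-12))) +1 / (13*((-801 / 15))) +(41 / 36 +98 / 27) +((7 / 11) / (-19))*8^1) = -97438064724 / 1365948880253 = -0.07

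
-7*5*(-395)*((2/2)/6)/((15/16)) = 22120/9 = 2457.78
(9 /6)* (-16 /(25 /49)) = -1176 /25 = -47.04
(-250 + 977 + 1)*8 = 5824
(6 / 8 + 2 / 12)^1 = 11 / 12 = 0.92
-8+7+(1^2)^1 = 0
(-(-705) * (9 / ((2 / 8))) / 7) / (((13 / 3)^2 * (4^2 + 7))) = 228420 / 27209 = 8.40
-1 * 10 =-10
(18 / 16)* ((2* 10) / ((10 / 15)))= 135 / 4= 33.75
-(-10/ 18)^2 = -25/ 81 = -0.31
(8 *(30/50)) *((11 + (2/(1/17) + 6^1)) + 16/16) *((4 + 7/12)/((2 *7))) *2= 1144/7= 163.43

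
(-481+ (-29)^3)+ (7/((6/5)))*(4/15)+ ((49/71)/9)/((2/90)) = -15888731/639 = -24864.99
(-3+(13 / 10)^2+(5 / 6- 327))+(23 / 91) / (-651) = -1940006821 / 5924100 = -327.48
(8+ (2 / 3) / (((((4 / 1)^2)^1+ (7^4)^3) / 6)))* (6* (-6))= -3986290718640 / 13841287217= -288.00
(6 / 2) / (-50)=-3 / 50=-0.06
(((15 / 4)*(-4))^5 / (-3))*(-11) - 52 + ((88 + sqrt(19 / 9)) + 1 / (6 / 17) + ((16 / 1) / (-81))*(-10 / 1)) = -451062139 / 162 + sqrt(19) / 3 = -2784332.74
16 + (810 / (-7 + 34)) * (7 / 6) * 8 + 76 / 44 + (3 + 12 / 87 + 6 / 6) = 96295 / 319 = 301.87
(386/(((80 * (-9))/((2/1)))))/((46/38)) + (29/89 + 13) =4583677/368460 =12.44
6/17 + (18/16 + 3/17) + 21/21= 361/136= 2.65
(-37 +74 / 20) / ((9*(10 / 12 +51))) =-111 / 1555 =-0.07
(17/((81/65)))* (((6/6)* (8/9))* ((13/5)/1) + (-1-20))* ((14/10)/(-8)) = 1301027/29160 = 44.62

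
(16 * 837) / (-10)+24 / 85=-113808 / 85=-1338.92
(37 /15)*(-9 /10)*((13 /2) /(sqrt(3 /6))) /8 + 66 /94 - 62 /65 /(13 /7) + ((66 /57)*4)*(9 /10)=3287681 /754585 - 1443*sqrt(2) /800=1.81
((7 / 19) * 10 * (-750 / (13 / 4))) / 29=-210000 / 7163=-29.32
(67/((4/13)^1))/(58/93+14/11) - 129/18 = 2506259/23280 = 107.66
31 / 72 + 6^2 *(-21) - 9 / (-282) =-2556739 / 3384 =-755.54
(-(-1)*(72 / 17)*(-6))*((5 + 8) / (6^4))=-13 / 51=-0.25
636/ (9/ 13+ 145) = 4134/ 947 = 4.37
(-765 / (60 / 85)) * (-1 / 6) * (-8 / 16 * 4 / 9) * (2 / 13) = -1445 / 234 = -6.18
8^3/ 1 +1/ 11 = 5633/ 11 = 512.09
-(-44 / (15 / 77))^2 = -11478544 / 225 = -51015.75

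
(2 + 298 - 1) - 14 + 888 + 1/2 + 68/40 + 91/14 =11817/10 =1181.70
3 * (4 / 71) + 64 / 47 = 5108 / 3337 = 1.53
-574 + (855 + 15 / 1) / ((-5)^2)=-2696 / 5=-539.20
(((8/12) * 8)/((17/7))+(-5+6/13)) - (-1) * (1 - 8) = -9.34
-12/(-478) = 6/239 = 0.03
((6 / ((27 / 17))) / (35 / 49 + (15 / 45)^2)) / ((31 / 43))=5117 / 806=6.35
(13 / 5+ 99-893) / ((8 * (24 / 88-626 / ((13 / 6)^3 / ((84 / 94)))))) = 1.81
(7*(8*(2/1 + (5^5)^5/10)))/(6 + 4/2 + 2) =834465026855468806/5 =166893005371093761.20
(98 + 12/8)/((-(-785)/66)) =6567/785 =8.37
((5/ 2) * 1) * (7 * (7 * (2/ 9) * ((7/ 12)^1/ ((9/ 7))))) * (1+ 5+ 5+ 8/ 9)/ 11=1284535/ 96228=13.35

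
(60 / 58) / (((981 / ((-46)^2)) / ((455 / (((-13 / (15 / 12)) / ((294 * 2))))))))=-181447000 / 3161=-57401.77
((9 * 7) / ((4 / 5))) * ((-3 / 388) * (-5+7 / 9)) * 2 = 1995 / 388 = 5.14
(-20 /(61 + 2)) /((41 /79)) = -1580 /2583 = -0.61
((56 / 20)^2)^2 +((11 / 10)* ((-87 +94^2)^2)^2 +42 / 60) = 4028156809936914541 / 625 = 6445050895899063.27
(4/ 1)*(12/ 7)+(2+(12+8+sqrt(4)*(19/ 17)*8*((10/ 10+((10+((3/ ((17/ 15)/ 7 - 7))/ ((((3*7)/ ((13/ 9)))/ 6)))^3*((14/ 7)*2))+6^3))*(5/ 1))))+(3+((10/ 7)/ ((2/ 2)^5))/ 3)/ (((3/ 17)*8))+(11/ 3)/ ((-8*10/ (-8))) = 5755557714213001/ 283161867480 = 20326.03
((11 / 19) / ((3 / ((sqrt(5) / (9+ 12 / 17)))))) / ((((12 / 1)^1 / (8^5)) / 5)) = 139264 * sqrt(5) / 513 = 607.02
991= 991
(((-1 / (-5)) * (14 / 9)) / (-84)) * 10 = -1 / 27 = -0.04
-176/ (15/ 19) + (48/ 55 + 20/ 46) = -168214/ 759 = -221.63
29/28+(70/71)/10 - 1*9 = -15637/1988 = -7.87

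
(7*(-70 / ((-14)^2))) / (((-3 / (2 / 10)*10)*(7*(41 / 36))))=3 / 1435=0.00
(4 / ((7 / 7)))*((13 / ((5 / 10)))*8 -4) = 816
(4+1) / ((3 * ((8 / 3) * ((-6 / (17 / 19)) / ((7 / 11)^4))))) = -204085 / 13352592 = -0.02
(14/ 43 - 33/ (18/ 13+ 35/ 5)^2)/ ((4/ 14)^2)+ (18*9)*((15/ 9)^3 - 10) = -1781473213/ 2043532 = -871.76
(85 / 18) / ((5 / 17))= 289 / 18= 16.06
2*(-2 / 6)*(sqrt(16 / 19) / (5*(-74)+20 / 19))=4*sqrt(19) / 10515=0.00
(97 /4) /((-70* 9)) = -97 /2520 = -0.04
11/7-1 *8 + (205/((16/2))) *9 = 12555/56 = 224.20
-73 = -73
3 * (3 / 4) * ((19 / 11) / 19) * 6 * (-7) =-189 / 22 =-8.59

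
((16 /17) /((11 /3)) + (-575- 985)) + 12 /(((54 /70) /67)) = -870988 /1683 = -517.52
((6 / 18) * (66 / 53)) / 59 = 22 / 3127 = 0.01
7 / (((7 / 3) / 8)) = 24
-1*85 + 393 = 308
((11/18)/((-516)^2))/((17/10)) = 55/40737168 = 0.00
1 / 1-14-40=-53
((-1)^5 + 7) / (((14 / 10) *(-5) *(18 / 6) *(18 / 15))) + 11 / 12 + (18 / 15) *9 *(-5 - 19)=-258.52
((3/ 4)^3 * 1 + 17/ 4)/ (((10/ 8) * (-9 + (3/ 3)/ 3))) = -69/ 160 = -0.43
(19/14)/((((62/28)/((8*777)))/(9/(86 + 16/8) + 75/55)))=1904427/341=5584.83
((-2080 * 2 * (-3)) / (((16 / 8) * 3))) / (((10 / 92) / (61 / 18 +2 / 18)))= 66976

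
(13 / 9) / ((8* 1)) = 13 / 72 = 0.18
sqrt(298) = 17.26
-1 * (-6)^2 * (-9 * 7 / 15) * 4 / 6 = 504 / 5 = 100.80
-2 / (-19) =2 / 19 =0.11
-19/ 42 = -0.45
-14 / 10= -7 / 5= -1.40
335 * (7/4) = 586.25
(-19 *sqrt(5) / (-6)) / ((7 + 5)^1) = 19 *sqrt(5) / 72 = 0.59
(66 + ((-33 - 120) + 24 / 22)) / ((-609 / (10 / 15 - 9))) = -375 / 319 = -1.18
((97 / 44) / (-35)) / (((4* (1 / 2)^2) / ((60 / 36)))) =-97 / 924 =-0.10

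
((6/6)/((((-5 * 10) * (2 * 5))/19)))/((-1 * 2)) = 19/1000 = 0.02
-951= -951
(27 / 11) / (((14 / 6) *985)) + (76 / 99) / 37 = 550993 / 25256385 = 0.02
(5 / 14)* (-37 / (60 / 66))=-14.54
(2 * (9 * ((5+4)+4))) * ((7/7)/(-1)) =-234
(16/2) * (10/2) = 40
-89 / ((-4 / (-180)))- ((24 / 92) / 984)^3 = -214940162370241 / 53667955648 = -4005.00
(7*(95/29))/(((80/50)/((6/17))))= 9975/1972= 5.06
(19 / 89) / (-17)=-19 / 1513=-0.01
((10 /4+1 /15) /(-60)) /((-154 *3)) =1 /10800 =0.00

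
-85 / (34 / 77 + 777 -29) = -77 / 678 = -0.11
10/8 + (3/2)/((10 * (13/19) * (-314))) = 101993/81640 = 1.25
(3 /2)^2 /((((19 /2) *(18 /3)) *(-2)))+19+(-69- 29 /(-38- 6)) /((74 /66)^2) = -7362769 /208088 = -35.38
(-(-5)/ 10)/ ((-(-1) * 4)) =1/ 8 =0.12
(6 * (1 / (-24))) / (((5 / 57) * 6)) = -19 / 40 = -0.48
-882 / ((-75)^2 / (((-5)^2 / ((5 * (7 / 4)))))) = -0.45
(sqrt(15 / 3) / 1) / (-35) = -sqrt(5) / 35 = -0.06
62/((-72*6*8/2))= -31/864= -0.04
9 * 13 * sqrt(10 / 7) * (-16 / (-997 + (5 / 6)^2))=5184 * sqrt(70) / 19313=2.25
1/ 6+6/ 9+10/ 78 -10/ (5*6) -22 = -1667/ 78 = -21.37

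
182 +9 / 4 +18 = 809 / 4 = 202.25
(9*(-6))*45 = -2430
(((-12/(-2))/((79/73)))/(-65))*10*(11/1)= -9636/1027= -9.38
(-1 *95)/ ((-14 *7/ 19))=1805/ 98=18.42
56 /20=14 /5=2.80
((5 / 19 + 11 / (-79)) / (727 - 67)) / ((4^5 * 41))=31 / 6931978240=0.00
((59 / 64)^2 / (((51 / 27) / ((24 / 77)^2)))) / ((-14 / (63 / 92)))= -2537649 / 1186938368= -0.00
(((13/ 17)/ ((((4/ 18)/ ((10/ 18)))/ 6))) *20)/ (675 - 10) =780/ 2261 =0.34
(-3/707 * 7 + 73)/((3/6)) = 14740/101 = 145.94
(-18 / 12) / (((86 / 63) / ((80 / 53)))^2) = -9525600 / 5193841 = -1.83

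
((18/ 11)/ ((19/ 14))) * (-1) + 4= 584/ 209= 2.79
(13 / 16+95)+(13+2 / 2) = 1757 / 16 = 109.81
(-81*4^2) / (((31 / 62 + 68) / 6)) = -15552 / 137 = -113.52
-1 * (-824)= 824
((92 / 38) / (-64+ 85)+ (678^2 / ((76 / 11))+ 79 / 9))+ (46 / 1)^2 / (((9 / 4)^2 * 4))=717983794 / 10773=66646.60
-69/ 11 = -6.27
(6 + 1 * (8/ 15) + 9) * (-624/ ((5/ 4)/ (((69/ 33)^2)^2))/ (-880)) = 3390553556/ 20131375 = 168.42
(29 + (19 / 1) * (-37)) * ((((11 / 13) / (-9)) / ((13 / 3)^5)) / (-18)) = -11121 / 4826809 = -0.00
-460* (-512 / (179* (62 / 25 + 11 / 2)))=11776000 / 71421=164.88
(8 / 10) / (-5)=-4 / 25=-0.16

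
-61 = -61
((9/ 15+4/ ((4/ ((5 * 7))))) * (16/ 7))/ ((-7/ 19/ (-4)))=216448/ 245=883.46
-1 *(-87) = 87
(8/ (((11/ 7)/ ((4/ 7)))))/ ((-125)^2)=32/ 171875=0.00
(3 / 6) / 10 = 1 / 20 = 0.05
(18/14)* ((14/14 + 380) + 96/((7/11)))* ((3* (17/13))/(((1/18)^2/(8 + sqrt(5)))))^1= 553669668* sqrt(5)/637 + 4429357344/637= 8897017.83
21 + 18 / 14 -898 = -6130 / 7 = -875.71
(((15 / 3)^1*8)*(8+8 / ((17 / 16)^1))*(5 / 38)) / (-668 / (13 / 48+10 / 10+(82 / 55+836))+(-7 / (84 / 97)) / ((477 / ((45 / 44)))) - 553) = -1635898141785600 / 11084563190501221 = -0.15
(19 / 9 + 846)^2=58262689 / 81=719292.46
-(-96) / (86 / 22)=1056 / 43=24.56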